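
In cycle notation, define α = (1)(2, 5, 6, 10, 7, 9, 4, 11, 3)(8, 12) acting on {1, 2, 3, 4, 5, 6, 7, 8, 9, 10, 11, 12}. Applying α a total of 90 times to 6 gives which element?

6

6 lies in the 9-cycle (2, 5, 6, 10, 7, 9, 4, 11, 3).
Since the cycle has length 9, α^90 acts on it the same as α^0 (90 mod 9 = 0).
So α^90(6) = 6.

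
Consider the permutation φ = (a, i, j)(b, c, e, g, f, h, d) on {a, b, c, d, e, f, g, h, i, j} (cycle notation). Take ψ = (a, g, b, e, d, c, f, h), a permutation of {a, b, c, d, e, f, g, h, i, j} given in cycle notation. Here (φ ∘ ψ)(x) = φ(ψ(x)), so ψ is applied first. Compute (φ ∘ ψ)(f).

d

ψ(f) = h, then φ(h) = d; composing gives (φ ∘ ψ)(f) = d.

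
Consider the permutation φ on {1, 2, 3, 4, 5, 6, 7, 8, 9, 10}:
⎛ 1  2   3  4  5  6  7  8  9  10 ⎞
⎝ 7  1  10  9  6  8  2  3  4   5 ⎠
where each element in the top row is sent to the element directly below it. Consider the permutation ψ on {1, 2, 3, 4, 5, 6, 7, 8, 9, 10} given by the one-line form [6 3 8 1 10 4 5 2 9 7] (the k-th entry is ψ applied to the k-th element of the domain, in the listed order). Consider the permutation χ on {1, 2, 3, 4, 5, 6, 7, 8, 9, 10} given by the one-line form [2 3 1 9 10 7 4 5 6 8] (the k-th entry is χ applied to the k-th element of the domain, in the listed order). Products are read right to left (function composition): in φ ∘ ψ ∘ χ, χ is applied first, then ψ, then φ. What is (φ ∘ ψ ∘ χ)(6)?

(φ ∘ ψ ∘ χ)(6) = φ(ψ(χ(6))). χ(6) = 7, then ψ(7) = 5, then φ(5) = 6, so the result is 6.

6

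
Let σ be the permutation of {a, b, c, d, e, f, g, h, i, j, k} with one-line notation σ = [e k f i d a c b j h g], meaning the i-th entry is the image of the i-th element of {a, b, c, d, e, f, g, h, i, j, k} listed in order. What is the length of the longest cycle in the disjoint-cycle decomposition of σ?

Decomposing into disjoint cycles gives (a, e, d, i, j, h, b, k, g, c, f); the longest has length 11.

11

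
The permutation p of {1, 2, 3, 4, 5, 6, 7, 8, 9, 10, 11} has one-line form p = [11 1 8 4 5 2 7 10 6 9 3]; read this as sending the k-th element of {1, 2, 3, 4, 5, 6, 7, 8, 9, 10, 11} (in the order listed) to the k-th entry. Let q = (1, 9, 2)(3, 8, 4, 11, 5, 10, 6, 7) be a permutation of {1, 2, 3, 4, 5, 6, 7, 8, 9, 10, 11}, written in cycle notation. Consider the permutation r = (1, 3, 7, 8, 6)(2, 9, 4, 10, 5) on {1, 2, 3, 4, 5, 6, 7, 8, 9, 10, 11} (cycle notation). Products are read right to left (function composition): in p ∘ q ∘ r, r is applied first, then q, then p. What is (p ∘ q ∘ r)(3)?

Apply the permutations in order: r(3) = 7, then q(7) = 3, then p(3) = 8. So (p ∘ q ∘ r)(3) = 8.

8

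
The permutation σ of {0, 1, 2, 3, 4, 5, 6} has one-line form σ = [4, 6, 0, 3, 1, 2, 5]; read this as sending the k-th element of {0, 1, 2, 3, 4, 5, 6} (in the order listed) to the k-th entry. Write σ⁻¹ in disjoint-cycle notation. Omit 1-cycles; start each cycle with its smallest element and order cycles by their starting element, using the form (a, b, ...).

The cycle decomposition of σ is (0, 4, 1, 6, 5, 2).
The inverse reverses every cycle; in canonical form, σ⁻¹ = (0, 2, 5, 6, 1, 4).

(0, 2, 5, 6, 1, 4)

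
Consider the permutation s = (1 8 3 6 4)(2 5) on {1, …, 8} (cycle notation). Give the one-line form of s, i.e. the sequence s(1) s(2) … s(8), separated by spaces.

8 5 6 1 2 4 7 3

Reading each image from the cycles: 1→8, 2→5, 3→6, 4→1, 5→2, 6→4, 7→7, 8→3.
So the one-line form is 8 5 6 1 2 4 7 3.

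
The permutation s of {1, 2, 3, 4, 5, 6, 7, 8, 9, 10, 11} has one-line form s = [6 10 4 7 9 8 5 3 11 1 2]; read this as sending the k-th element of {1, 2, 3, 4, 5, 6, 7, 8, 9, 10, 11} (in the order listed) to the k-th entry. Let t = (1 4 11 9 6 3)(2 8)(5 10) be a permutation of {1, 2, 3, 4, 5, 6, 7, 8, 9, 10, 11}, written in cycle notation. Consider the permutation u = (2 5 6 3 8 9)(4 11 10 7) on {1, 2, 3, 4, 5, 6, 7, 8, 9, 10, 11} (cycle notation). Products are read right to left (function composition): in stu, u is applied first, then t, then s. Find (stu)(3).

(stu)(3) = s(t(u(3))). u(3) = 8, then t(8) = 2, then s(2) = 10, so the result is 10.

10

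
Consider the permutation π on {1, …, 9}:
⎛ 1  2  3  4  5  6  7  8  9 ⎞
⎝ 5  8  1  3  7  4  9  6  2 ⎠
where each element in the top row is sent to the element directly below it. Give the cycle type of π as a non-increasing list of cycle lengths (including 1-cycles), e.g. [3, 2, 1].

[9]

The disjoint cycles are (1 5 7 9 2 8 6 4 3), with lengths 9 in non-increasing order.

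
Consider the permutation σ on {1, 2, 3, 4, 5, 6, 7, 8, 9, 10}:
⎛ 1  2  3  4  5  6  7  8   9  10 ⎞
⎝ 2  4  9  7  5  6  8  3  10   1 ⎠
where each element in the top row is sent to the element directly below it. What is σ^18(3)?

Tracing 3 → 9 → … returns to 3 after 8 steps, so 3 lies in an 8-cycle (1 2 4 7 8 3 9 10).
Since the cycle has length 8, σ^18 acts on it the same as σ^2 (18 mod 8 = 2).
Advancing 2 steps from 3: 3 → 9 → 10.

10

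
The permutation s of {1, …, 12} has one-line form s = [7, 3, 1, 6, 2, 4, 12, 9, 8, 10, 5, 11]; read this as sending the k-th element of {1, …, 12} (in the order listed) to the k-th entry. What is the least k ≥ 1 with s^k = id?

14

The disjoint-cycle form of s has cycle lengths 7, 2, 2, 1.
Since disjoint cycles commute, ord(s) = lcm(7, 2, 2) = 14.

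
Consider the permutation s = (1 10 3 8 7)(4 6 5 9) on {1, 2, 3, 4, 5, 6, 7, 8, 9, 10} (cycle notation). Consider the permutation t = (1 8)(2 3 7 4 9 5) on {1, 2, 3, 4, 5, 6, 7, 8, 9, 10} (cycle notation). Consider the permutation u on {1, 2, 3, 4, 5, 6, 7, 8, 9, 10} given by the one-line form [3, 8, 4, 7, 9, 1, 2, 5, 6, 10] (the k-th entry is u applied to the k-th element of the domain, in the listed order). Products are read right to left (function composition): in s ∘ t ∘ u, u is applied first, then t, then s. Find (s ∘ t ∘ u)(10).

Chase 10: u(10) = 10; t(10) = 10; s(10) = 3. Hence (s ∘ t ∘ u)(10) = 3.

3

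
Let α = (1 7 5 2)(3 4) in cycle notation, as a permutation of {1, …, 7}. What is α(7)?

In the cycle (1 7 5 2), 7 is followed by 5, so α(7) = 5.

5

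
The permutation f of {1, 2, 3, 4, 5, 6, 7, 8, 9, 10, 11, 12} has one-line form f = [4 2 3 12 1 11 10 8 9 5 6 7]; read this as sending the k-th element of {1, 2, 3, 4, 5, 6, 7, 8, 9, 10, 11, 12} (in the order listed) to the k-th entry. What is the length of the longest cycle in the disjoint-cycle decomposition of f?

6

Decomposing into disjoint cycles gives (1, 4, 12, 7, 10, 5)(6, 11); the longest has length 6.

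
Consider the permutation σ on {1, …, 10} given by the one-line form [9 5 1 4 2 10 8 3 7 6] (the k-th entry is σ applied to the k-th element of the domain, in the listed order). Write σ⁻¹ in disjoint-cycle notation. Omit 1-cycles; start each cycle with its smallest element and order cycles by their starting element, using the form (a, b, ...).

(1, 3, 8, 7, 9)(2, 5)(6, 10)

The cycle decomposition of σ is (1, 9, 7, 8, 3)(2, 5)(6, 10).
Reversing each cycle (and rotating so the smallest element leads) gives σ⁻¹ = (1, 3, 8, 7, 9)(2, 5)(6, 10).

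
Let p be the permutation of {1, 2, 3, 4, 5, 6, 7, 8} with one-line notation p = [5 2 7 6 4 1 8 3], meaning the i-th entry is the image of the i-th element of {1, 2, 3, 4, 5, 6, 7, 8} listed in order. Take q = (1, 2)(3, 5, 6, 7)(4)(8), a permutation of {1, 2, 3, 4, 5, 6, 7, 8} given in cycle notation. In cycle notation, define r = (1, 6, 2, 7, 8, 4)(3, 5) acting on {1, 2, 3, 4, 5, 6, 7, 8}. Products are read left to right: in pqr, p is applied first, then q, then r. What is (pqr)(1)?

(pqr)(1) = r(q(p(1))). p(1) = 5, then q(5) = 6, then r(6) = 2, so the result is 2.

2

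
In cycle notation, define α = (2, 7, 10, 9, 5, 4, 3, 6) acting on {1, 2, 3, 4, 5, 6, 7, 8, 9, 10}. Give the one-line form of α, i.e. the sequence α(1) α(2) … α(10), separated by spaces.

Each element maps to the next entry in its cycle (wrapping to the front): 1→1, 2→7, 3→6, 4→3, 5→4, 6→2, 7→10, 8→8, 9→5, 10→9.
Listing these in domain order gives 1 7 6 3 4 2 10 8 5 9.

1 7 6 3 4 2 10 8 5 9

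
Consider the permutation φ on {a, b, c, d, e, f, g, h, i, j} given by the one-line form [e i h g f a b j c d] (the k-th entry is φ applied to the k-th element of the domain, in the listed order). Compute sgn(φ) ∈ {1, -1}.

1

In disjoint-cycle form the cycle lengths are 7, 3.
A cycle is odd iff its length is even; φ has 0 even-length cycles, so sgn(φ) = (−1)^0 and φ is even.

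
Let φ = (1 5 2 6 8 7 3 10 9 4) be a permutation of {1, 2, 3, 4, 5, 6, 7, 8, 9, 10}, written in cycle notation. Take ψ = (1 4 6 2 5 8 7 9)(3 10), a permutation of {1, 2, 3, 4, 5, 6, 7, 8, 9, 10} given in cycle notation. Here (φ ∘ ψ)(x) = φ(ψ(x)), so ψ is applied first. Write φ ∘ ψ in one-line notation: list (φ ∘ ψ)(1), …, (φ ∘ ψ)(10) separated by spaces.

(φ ∘ ψ)(x) = φ(ψ(x)). Computing each image: φ(ψ(1)) = φ(4) = 1, φ(ψ(2)) = φ(5) = 2, φ(ψ(3)) = φ(10) = 9, φ(ψ(4)) = φ(6) = 8, φ(ψ(5)) = φ(8) = 7, φ(ψ(6)) = φ(2) = 6, φ(ψ(7)) = φ(9) = 4, φ(ψ(8)) = φ(7) = 3, φ(ψ(9)) = φ(1) = 5, φ(ψ(10)) = φ(3) = 10.
Hence φ ∘ ψ = [1 2 9 8 7 6 4 3 5 10].

1 2 9 8 7 6 4 3 5 10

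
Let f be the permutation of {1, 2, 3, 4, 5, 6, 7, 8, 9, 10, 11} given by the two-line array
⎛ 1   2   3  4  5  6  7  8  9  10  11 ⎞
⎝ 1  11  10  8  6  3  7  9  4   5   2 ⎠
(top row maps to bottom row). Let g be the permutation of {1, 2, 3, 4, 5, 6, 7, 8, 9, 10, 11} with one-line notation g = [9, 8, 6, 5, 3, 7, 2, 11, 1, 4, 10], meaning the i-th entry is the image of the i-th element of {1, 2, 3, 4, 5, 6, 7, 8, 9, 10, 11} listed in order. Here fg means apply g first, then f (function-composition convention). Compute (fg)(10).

g(10) = 4, then f(4) = 8; composing gives (fg)(10) = 8.

8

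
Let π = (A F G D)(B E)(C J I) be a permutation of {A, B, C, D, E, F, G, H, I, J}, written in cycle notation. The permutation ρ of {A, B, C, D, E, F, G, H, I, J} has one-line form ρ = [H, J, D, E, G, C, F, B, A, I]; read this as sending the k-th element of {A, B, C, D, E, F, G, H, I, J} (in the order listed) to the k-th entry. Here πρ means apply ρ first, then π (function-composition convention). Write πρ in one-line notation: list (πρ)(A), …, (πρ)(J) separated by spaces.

H I A B D J G E F C

For each element, apply ρ then π: A → H → H; B → J → I; C → D → A; D → E → B; E → G → D; F → C → J; G → F → G; H → B → E; I → A → F; J → I → C.
Collecting the images, πρ = [H I A B D J G E F C].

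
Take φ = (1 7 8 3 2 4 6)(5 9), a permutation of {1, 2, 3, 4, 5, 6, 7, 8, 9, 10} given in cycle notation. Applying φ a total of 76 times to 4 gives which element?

4 lies in the 7-cycle (1 7 8 3 2 4 6).
Powers repeat with period 7 on this cycle, and 76 mod 7 = 6, so φ^76(4) = φ^6(4).
Stepping 6 places around the cycle: 4 → 6 → 1 → 7 → 8 → 3 → 2.

2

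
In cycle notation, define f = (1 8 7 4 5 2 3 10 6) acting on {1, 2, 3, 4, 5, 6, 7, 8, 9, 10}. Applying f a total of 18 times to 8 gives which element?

8

8 lies in the 9-cycle (1 8 7 4 5 2 3 10 6).
Powers repeat with period 9 on this cycle, and 18 mod 9 = 0, so f^18(8) = f^0(8).
So f^18(8) = 8.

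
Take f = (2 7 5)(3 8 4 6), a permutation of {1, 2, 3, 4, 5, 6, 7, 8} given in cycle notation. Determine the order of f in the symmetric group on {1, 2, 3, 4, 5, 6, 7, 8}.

12

The disjoint cycles have lengths 4, 3, 1.
The order of f is the least common multiple of its cycle lengths: lcm(4, 3) = 12.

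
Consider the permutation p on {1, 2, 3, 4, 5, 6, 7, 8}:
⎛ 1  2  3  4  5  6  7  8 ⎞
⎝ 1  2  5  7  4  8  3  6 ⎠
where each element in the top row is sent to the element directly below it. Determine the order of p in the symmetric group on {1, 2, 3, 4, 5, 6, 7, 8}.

4

Decomposing into disjoint cycles gives cycle lengths 4, 2, 1, 1.
Since disjoint cycles commute, ord(p) = lcm(4, 2) = 4.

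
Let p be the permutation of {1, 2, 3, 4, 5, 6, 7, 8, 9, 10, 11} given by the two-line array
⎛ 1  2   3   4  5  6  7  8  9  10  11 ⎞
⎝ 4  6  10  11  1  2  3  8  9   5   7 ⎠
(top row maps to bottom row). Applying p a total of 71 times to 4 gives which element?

11

Tracing 4 → 11 → … returns to 4 after 7 steps, so 4 lies in a 7-cycle (1 4 11 7 3 10 5).
Powers repeat with period 7 on this cycle, and 71 mod 7 = 1, so p^71(4) = p^1(4).
Stepping 1 place around the cycle: 4 → 11.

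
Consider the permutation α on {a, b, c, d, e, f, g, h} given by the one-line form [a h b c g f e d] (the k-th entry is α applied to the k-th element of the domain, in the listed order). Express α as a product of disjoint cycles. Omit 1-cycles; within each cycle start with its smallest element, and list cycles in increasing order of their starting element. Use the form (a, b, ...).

Start at b and follow images: b → h → d → c → b, giving the cycle (b, h, d, c).
Continuing from each remaining unvisited element yields (b, h, d, c)(e, g).

(b, h, d, c)(e, g)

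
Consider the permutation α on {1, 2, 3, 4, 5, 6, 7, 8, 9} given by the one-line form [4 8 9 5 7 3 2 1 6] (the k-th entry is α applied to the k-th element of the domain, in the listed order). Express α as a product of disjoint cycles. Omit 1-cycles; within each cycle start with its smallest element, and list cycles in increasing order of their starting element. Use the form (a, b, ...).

Start at 1 and follow images: 1 → 4 → 5 → 7 → 2 → 8 → 1, giving the cycle (1, 4, 5, 7, 2, 8).
Repeating from the next unused element and collecting all non-trivial cycles gives (1, 4, 5, 7, 2, 8)(3, 9, 6).

(1, 4, 5, 7, 2, 8)(3, 9, 6)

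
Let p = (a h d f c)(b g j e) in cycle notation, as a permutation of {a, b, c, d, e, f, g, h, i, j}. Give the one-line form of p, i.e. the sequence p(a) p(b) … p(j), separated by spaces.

Reading each image from the cycles: a→h, b→g, c→a, d→f, e→b, f→c, g→j, h→d, i→i, j→e.
Listing these in domain order gives h g a f b c j d i e.

h g a f b c j d i e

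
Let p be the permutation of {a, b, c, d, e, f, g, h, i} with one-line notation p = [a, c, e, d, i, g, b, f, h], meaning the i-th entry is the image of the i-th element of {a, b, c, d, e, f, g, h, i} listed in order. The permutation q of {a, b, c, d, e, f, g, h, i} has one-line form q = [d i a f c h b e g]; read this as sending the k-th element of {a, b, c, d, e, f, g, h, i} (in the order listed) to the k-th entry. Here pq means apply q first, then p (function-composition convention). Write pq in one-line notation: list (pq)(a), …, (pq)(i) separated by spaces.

d h a g e f c i b

(pq)(x) = p(q(x)). Computing each image: p(q(a)) = p(d) = d, p(q(b)) = p(i) = h, p(q(c)) = p(a) = a, p(q(d)) = p(f) = g, p(q(e)) = p(c) = e, p(q(f)) = p(h) = f, p(q(g)) = p(b) = c, p(q(h)) = p(e) = i, p(q(i)) = p(g) = b.
Hence pq = [d h a g e f c i b].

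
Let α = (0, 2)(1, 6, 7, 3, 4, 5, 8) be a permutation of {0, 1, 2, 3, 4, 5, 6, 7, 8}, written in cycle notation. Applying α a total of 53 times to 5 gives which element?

7

5 lies in the 7-cycle (1, 6, 7, 3, 4, 5, 8).
Since the cycle has length 7, α^53 acts on it the same as α^4 (53 mod 7 = 4).
Stepping 4 places around the cycle: 5 → 8 → 1 → 6 → 7.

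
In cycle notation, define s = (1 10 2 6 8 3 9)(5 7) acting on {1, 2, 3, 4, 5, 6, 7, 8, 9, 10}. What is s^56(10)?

10

10 lies in the 7-cycle (1 10 2 6 8 3 9).
On a 7-cycle, s^7 is the identity, so s^56 = s^0 there (56 ≡ 0 mod 7).
So s^56(10) = 10.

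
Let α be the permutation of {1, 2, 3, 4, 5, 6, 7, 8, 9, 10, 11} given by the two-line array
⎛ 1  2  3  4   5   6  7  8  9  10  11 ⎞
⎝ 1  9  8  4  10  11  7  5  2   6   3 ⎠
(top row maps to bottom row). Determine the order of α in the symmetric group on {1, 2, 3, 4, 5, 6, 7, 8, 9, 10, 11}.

6

Writing α as disjoint cycles, the cycle lengths are 6, 2, 1, 1, 1.
The order of α is the least common multiple of its cycle lengths: lcm(6, 2) = 6.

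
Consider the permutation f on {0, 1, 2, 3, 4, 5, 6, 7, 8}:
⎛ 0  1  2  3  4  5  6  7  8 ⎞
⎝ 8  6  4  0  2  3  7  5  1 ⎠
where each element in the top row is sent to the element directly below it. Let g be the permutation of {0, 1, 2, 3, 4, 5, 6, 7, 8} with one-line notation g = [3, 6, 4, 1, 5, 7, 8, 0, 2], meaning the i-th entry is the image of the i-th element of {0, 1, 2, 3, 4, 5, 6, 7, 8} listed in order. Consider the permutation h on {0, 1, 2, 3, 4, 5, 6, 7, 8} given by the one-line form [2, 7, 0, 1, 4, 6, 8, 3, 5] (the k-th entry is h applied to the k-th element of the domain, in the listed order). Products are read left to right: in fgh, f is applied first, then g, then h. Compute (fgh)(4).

4

(fgh)(4) = h(g(f(4))). f(4) = 2, then g(2) = 4, then h(4) = 4, so the result is 4.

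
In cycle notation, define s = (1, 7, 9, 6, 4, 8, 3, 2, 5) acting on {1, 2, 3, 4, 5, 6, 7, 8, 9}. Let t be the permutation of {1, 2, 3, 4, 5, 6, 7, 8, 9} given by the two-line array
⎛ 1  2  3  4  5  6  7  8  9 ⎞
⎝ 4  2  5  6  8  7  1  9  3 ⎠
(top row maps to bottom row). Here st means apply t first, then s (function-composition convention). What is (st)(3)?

First apply t: t(3) = 5, then s(5) = 1. Thus (st)(3) = 1.

1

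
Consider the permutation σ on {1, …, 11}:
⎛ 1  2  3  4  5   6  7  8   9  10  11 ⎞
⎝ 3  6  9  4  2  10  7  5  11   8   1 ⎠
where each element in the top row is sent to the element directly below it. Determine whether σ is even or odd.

In disjoint-cycle form the cycle lengths are 5, 4, 1, 1.
A cycle of length ℓ contributes ℓ−1 transpositions, so σ is a product of 4 + 3 = 7 transpositions — odd.

odd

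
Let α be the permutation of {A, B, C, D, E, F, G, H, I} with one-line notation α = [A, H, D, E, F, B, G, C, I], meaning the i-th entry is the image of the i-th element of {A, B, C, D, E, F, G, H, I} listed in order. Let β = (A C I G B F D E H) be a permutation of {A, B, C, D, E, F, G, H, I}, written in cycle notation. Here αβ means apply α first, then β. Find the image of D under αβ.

H

First apply α: α(D) = E, then β(E) = H. Thus (αβ)(D) = H.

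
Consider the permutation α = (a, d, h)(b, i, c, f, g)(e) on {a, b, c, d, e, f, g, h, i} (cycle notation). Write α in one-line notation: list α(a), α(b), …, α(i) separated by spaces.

d i f h e g b a c

Image by image: a↦d, b↦i, c↦f, d↦h, e↦e, f↦g, g↦b, h↦a, i↦c.
Listing these in domain order gives d i f h e g b a c.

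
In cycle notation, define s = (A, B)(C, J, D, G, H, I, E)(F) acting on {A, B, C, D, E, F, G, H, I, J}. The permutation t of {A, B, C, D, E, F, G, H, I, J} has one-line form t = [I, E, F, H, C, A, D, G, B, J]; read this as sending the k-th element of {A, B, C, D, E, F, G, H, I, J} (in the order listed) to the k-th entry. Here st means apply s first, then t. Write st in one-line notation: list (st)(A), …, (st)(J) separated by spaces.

E I J D F A G B C H

For each element, apply s then t: A → B → E; B → A → I; C → J → J; D → G → D; E → C → F; F → F → A; G → H → G; H → I → B; I → E → C; J → D → H.
So st in one-line form is E I J D F A G B C H.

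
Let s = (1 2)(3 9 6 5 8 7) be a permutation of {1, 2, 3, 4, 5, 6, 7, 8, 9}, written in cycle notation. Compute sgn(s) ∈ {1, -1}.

1

The cycle lengths are 6, 2, 1.
A cycle of length ℓ contributes ℓ−1 transpositions, so s is a product of 5 + 1 = 6 transpositions — even.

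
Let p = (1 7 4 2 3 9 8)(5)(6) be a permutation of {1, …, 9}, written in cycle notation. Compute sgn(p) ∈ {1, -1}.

1

The cycle lengths are 7, 1, 1.
A cycle is odd iff its length is even; p has 0 even-length cycles, so sgn(p) = (−1)^0 and p is even.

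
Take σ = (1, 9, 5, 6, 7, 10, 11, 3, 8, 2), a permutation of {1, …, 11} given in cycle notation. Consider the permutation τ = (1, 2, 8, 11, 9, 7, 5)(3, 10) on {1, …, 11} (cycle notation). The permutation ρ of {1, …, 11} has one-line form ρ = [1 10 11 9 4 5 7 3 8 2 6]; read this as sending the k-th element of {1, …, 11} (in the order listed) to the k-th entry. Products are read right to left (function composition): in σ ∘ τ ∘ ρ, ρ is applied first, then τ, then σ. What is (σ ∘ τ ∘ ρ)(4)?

(σ ∘ τ ∘ ρ)(4) = σ(τ(ρ(4))). ρ(4) = 9, then τ(9) = 7, then σ(7) = 10, so the result is 10.

10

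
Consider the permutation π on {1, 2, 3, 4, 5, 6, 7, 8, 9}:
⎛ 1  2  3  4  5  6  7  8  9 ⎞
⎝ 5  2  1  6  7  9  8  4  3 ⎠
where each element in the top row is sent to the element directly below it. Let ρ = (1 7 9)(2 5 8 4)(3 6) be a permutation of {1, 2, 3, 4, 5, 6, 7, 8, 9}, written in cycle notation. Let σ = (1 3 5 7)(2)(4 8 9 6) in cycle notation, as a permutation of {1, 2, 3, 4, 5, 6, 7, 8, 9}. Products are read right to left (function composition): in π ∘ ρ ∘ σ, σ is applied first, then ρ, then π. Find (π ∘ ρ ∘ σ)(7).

8

Chase 7: σ(7) = 1; ρ(1) = 7; π(7) = 8. Hence (π ∘ ρ ∘ σ)(7) = 8.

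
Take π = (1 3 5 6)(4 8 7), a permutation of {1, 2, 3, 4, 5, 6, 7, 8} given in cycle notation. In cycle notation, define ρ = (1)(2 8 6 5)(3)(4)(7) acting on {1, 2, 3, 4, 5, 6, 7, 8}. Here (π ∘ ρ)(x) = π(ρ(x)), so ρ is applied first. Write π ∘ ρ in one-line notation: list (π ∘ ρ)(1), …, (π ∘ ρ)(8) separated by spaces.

3 7 5 8 2 6 4 1

(π ∘ ρ)(x) = π(ρ(x)). Computing each image: π(ρ(1)) = π(1) = 3, π(ρ(2)) = π(8) = 7, π(ρ(3)) = π(3) = 5, π(ρ(4)) = π(4) = 8, π(ρ(5)) = π(2) = 2, π(ρ(6)) = π(5) = 6, π(ρ(7)) = π(7) = 4, π(ρ(8)) = π(6) = 1.
Hence π ∘ ρ = [3 7 5 8 2 6 4 1].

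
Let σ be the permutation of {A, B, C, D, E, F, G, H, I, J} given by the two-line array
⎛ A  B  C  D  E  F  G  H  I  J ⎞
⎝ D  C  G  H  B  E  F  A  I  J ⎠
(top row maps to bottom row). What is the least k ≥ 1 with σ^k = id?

15

The disjoint-cycle form of σ has cycle lengths 5, 3, 1, 1.
Since disjoint cycles commute, ord(σ) = lcm(5, 3) = 15.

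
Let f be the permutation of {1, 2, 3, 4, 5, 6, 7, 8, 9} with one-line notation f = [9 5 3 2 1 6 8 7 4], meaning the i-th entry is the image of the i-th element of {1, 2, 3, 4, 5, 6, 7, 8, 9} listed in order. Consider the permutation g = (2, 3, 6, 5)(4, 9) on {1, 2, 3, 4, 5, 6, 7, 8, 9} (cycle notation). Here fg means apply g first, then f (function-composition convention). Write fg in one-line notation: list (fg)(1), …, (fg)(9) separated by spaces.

(fg)(x) = f(g(x)). Computing each image: f(g(1)) = f(1) = 9, f(g(2)) = f(3) = 3, f(g(3)) = f(6) = 6, f(g(4)) = f(9) = 4, f(g(5)) = f(2) = 5, f(g(6)) = f(5) = 1, f(g(7)) = f(7) = 8, f(g(8)) = f(8) = 7, f(g(9)) = f(4) = 2.
Hence fg = [9 3 6 4 5 1 8 7 2].

9 3 6 4 5 1 8 7 2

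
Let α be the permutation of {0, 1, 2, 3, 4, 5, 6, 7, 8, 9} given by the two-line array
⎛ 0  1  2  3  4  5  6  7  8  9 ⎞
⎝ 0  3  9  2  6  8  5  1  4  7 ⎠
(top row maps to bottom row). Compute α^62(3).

Tracing 3 → 2 → … returns to 3 after 5 steps, so 3 lies in a 5-cycle (1 3 2 9 7).
On a 5-cycle, α^5 is the identity, so α^62 = α^2 there (62 ≡ 2 mod 5).
Advancing 2 steps from 3: 3 → 2 → 9.

9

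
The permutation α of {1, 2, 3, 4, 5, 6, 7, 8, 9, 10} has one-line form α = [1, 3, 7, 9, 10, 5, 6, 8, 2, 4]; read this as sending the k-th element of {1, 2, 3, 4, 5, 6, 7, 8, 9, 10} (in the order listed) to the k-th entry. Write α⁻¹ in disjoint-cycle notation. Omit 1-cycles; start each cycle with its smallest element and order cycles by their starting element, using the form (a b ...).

The cycle decomposition of α is (2 3 7 6 5 10 4 9).
The inverse reverses every cycle; in canonical form, α⁻¹ = (2 9 4 10 5 6 7 3).

(2 9 4 10 5 6 7 3)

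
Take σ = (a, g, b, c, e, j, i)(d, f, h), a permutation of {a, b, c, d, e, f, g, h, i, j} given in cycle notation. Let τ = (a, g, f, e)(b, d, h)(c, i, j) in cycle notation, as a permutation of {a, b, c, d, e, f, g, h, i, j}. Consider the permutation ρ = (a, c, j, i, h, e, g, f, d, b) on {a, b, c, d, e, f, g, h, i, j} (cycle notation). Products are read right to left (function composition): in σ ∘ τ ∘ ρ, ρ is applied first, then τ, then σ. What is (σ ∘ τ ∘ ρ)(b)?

Apply the permutations in order: ρ(b) = a, then τ(a) = g, then σ(g) = b. So (σ ∘ τ ∘ ρ)(b) = b.

b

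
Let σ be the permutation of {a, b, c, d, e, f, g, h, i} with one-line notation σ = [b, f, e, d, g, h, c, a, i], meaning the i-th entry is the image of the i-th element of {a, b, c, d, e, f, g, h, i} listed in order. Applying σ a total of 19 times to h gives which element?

Tracing h → a → … returns to h after 4 steps, so h lies in a 4-cycle (a b f h).
Since the cycle has length 4, σ^19 acts on it the same as σ^3 (19 mod 4 = 3).
Advancing 3 steps from h: h → a → b → f.

f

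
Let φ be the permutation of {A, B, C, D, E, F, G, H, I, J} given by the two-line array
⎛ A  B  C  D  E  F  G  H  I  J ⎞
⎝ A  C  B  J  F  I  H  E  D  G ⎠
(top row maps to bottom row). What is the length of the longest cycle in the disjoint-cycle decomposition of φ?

7

Decomposing into disjoint cycles gives (B, C)(D, J, G, H, E, F, I); the longest has length 7.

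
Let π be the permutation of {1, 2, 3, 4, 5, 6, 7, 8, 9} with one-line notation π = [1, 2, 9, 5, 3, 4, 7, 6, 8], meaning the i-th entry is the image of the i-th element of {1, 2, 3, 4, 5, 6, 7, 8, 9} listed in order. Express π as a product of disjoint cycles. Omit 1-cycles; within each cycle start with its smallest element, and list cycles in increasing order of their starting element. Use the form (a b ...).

(3 9 8 6 4 5)

From 3: 3 → 9 → 8 → 6 → 4 → 5 → 3, closing the cycle (3 9 8 6 4 5).
Continuing from each remaining unvisited element yields (3 9 8 6 4 5).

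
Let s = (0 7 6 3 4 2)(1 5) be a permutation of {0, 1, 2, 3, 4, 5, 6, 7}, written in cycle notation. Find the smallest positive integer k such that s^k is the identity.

6

The disjoint cycles have lengths 6, 2.
The order of s is the least common multiple of its cycle lengths: lcm(6, 2) = 6.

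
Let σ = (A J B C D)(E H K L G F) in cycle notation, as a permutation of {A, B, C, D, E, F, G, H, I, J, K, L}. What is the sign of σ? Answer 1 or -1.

The cycle lengths are 6, 5, 1.
A cycle of length ℓ contributes ℓ−1 transpositions, so σ is a product of 5 + 4 = 9 transpositions — odd.

-1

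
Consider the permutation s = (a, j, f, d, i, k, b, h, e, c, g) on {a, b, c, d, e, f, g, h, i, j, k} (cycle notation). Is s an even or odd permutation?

even

The cycle lengths are 11.
A cycle is odd iff its length is even; s has 0 even-length cycles, so sgn(s) = (−1)^0 and s is even.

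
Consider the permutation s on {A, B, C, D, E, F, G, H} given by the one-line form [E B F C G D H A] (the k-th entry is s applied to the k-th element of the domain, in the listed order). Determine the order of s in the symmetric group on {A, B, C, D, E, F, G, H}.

Decomposing into disjoint cycles gives cycle lengths 4, 3, 1.
The order is lcm(4, 3) = 12.

12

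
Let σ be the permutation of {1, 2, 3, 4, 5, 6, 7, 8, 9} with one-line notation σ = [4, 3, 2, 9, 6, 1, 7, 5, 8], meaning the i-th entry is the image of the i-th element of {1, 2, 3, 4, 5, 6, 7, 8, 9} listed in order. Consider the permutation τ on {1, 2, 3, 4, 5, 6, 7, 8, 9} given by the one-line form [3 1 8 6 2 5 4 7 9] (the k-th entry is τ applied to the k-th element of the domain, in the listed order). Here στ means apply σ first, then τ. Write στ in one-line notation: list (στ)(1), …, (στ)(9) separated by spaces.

6 8 1 9 5 3 4 2 7

For each element, apply σ then τ: 1 → 4 → 6; 2 → 3 → 8; 3 → 2 → 1; 4 → 9 → 9; 5 → 6 → 5; 6 → 1 → 3; 7 → 7 → 4; 8 → 5 → 2; 9 → 8 → 7.
Collecting the images, στ = [6 8 1 9 5 3 4 2 7].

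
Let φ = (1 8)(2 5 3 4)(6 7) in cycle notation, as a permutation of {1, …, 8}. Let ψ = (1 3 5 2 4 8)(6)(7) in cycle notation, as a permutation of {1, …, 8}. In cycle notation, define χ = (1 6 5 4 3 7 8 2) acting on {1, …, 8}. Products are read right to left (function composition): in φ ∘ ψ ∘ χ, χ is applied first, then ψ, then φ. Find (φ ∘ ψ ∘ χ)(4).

(φ ∘ ψ ∘ χ)(4) = φ(ψ(χ(4))). χ(4) = 3, then ψ(3) = 5, then φ(5) = 3, so the result is 3.

3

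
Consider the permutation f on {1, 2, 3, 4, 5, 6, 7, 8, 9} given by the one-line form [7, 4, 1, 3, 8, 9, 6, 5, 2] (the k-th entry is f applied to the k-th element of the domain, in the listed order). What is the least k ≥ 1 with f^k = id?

The disjoint-cycle form of f has cycle lengths 7, 2.
The order of f is the least common multiple of its cycle lengths: lcm(7, 2) = 14.

14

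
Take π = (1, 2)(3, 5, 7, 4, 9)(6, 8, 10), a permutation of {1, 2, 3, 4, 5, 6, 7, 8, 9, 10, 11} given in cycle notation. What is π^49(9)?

9 lies in the 5-cycle (3, 5, 7, 4, 9).
Powers repeat with period 5 on this cycle, and 49 mod 5 = 4, so π^49(9) = π^4(9).
Advancing 4 steps from 9: 9 → 3 → 5 → 7 → 4.

4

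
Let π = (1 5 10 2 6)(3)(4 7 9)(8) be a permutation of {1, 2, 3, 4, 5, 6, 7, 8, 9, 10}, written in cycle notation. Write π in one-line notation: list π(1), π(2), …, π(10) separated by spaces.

Image by image: 1↦5, 2↦6, 3↦3, 4↦7, 5↦10, 6↦1, 7↦9, 8↦8, 9↦4, 10↦2.
So the one-line form is 5 6 3 7 10 1 9 8 4 2.

5 6 3 7 10 1 9 8 4 2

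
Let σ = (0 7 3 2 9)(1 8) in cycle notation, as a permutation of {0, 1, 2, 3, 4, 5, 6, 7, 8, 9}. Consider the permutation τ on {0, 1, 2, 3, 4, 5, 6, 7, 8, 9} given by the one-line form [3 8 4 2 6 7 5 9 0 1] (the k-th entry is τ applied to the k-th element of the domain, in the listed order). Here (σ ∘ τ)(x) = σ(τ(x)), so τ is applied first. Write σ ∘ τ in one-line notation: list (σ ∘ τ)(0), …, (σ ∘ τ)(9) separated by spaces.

Chase each element through τ then σ: 0 → 3 → 2; 1 → 8 → 1; 2 → 4 → 4; 3 → 2 → 9; 4 → 6 → 6; 5 → 7 → 3; 6 → 5 → 5; 7 → 9 → 0; 8 → 0 → 7; 9 → 1 → 8.
Collecting the images, σ ∘ τ = [2 1 4 9 6 3 5 0 7 8].

2 1 4 9 6 3 5 0 7 8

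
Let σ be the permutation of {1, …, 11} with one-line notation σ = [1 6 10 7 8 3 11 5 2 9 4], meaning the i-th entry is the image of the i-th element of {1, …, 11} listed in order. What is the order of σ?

30

The disjoint-cycle form of σ has cycle lengths 5, 3, 2, 1.
The order is lcm(5, 3, 2) = 30.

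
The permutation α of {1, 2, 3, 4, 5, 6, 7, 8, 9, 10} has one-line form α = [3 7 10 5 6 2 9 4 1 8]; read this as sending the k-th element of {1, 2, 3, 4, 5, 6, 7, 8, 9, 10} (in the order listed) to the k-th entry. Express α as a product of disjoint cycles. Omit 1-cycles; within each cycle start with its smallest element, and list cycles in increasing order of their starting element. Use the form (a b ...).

Iterating α from 1 gives 1 → 3 → 10 → 8 → 4 → 5 → 6 → 2 → 7 → 9 → 1; that is the 10-cycle (1 3 10 8 4 5 6 2 7 9).
Continuing from each remaining unvisited element yields (1 3 10 8 4 5 6 2 7 9).

(1 3 10 8 4 5 6 2 7 9)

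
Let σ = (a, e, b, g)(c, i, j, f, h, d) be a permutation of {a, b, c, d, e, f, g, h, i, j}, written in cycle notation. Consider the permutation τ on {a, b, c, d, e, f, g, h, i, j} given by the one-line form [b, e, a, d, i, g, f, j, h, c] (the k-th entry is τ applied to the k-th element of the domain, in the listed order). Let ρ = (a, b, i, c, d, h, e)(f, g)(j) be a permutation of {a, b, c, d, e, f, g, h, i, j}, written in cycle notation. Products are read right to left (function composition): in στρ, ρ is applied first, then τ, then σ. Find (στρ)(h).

j

Apply the permutations in order: ρ(h) = e, then τ(e) = i, then σ(i) = j. So (στρ)(h) = j.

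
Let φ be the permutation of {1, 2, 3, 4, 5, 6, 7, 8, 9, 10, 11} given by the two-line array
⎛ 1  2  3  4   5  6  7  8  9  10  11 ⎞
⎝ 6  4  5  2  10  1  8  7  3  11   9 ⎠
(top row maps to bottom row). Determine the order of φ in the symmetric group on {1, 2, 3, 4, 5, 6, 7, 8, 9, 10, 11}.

Writing φ as disjoint cycles, the cycle lengths are 5, 2, 2, 2.
The order is lcm(5, 2, 2, 2) = 10.

10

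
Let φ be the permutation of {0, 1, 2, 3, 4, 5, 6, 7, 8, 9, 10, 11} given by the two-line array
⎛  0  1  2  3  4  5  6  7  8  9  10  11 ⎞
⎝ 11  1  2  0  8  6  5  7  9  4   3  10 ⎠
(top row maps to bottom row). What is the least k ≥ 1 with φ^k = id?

The disjoint-cycle form of φ has cycle lengths 4, 3, 2, 1, 1, 1.
The order of φ is the least common multiple of its cycle lengths: lcm(4, 3, 2) = 12.

12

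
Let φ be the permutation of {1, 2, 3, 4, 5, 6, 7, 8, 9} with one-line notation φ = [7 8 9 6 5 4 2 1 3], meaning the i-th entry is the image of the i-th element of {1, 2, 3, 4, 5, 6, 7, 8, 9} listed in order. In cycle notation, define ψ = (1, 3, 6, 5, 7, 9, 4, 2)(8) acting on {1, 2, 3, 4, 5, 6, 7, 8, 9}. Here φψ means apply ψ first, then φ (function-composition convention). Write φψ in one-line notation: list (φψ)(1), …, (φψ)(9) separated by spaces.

Chase each element through ψ then φ: 1 → 3 → 9; 2 → 1 → 7; 3 → 6 → 4; 4 → 2 → 8; 5 → 7 → 2; 6 → 5 → 5; 7 → 9 → 3; 8 → 8 → 1; 9 → 4 → 6.
So φψ in one-line form is 9 7 4 8 2 5 3 1 6.

9 7 4 8 2 5 3 1 6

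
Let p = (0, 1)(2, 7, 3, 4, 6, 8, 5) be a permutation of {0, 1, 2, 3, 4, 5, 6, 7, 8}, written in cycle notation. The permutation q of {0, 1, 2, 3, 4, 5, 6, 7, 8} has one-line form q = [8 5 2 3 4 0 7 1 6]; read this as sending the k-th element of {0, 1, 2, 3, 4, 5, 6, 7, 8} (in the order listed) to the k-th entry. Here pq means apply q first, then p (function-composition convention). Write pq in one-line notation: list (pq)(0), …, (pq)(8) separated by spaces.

5 2 7 4 6 1 3 0 8

(pq)(x) = p(q(x)). Computing each image: p(q(0)) = p(8) = 5, p(q(1)) = p(5) = 2, p(q(2)) = p(2) = 7, p(q(3)) = p(3) = 4, p(q(4)) = p(4) = 6, p(q(5)) = p(0) = 1, p(q(6)) = p(7) = 3, p(q(7)) = p(1) = 0, p(q(8)) = p(6) = 8.
Hence pq = [5 2 7 4 6 1 3 0 8].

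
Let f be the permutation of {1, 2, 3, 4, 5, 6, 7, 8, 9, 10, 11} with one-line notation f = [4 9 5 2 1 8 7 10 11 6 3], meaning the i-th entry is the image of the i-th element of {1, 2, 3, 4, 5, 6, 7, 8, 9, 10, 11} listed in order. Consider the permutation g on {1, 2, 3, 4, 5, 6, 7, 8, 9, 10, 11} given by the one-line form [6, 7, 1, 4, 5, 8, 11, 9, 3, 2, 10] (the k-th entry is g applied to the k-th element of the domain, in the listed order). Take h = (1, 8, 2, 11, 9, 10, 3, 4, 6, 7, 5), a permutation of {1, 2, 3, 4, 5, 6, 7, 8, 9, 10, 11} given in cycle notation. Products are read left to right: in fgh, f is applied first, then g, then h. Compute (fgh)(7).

Chase 7: f(7) = 7; g(7) = 11; h(11) = 9. Hence (fgh)(7) = 9.

9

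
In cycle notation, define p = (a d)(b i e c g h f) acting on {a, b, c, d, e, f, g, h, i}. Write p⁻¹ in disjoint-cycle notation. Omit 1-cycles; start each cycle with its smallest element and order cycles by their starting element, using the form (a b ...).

(a d)(b f h g c e i)

The inverse reverses each cycle.
After reversing and putting each cycle's least element first, p⁻¹ = (a d)(b f h g c e i).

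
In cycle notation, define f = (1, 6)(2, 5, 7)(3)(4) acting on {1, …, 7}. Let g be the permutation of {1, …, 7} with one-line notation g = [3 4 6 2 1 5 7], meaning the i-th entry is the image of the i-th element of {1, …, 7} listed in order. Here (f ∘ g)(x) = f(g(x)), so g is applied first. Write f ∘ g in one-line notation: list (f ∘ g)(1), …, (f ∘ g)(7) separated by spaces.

3 4 1 5 6 7 2

(f ∘ g)(x) = f(g(x)). Computing each image: f(g(1)) = f(3) = 3, f(g(2)) = f(4) = 4, f(g(3)) = f(6) = 1, f(g(4)) = f(2) = 5, f(g(5)) = f(1) = 6, f(g(6)) = f(5) = 7, f(g(7)) = f(7) = 2.
Hence f ∘ g = [3 4 1 5 6 7 2].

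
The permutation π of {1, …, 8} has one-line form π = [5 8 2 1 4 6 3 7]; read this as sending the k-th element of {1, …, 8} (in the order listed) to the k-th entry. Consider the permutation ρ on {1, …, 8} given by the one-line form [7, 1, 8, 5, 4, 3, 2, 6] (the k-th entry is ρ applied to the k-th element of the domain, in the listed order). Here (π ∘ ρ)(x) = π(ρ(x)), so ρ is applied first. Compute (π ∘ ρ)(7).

8

First apply ρ: ρ(7) = 2, then π(2) = 8. Thus (π ∘ ρ)(7) = 8.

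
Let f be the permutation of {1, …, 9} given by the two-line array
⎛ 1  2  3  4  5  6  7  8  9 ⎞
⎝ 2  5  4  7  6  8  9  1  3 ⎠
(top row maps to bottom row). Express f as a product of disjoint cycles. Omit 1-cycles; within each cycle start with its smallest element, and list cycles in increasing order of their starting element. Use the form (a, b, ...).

(1, 2, 5, 6, 8)(3, 4, 7, 9)

Start at 1 and follow images: 1 → 2 → 5 → 6 → 8 → 1, giving the cycle (1, 2, 5, 6, 8).
Repeating from the next unused element and collecting all non-trivial cycles gives (1, 2, 5, 6, 8)(3, 4, 7, 9).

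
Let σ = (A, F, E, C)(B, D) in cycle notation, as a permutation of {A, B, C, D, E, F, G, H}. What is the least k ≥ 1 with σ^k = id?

The cycle type of σ is (4, 2, 1, 1).
The order of σ is the least common multiple of its cycle lengths: lcm(4, 2) = 4.

4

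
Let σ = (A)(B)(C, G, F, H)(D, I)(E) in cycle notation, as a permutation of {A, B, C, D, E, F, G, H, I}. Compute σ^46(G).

G lies in the 4-cycle (C, G, F, H).
On a 4-cycle, σ^4 is the identity, so σ^46 = σ^2 there (46 ≡ 2 mod 4).
Stepping 2 places around the cycle: G → F → H.

H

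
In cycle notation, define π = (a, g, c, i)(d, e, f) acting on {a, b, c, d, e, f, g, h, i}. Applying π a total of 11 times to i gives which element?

i lies in the 4-cycle (a, g, c, i).
Powers repeat with period 4 on this cycle, and 11 mod 4 = 3, so π^11(i) = π^3(i).
Advancing 3 steps from i: i → a → g → c.

c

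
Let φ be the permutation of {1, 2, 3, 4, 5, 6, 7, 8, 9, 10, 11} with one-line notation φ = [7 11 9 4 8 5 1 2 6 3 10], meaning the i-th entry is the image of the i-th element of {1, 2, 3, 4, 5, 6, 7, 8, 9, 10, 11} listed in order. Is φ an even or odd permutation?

even

In disjoint-cycle form the cycle lengths are 8, 2, 1.
A cycle of length ℓ contributes ℓ−1 transpositions, so φ is a product of 7 + 1 = 8 transpositions — even.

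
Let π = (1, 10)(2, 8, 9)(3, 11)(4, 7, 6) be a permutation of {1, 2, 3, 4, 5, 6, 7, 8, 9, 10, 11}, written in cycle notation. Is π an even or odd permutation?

The cycle lengths are 3, 3, 2, 2, 1.
A cycle of length ℓ contributes ℓ−1 transpositions, so π is a product of 2 + 2 + 1 + 1 = 6 transpositions — even.

even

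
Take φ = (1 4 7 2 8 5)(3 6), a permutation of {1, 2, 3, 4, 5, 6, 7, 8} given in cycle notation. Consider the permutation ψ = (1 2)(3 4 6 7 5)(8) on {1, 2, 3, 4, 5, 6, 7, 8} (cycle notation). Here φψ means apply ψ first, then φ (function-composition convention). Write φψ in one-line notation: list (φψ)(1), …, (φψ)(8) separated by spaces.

8 4 7 3 6 2 1 5

(φψ)(x) = φ(ψ(x)). Computing each image: φ(ψ(1)) = φ(2) = 8, φ(ψ(2)) = φ(1) = 4, φ(ψ(3)) = φ(4) = 7, φ(ψ(4)) = φ(6) = 3, φ(ψ(5)) = φ(3) = 6, φ(ψ(6)) = φ(7) = 2, φ(ψ(7)) = φ(5) = 1, φ(ψ(8)) = φ(8) = 5.
Hence φψ = [8 4 7 3 6 2 1 5].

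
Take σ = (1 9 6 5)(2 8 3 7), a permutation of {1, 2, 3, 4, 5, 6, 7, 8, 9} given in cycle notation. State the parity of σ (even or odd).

even

The cycle lengths are 4, 4, 1.
A cycle is odd iff its length is even; σ has 2 even-length cycles, so sgn(σ) = (−1)^2 and σ is even.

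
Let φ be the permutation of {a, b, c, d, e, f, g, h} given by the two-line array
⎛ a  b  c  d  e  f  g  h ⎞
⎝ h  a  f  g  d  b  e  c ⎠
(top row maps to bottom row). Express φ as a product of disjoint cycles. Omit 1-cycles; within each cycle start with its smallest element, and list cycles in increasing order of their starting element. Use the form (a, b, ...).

From a: a → h → c → f → b → a, closing the cycle (a, h, c, f, b).
Continuing from each remaining unvisited element yields (a, h, c, f, b)(d, g, e).

(a, h, c, f, b)(d, g, e)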